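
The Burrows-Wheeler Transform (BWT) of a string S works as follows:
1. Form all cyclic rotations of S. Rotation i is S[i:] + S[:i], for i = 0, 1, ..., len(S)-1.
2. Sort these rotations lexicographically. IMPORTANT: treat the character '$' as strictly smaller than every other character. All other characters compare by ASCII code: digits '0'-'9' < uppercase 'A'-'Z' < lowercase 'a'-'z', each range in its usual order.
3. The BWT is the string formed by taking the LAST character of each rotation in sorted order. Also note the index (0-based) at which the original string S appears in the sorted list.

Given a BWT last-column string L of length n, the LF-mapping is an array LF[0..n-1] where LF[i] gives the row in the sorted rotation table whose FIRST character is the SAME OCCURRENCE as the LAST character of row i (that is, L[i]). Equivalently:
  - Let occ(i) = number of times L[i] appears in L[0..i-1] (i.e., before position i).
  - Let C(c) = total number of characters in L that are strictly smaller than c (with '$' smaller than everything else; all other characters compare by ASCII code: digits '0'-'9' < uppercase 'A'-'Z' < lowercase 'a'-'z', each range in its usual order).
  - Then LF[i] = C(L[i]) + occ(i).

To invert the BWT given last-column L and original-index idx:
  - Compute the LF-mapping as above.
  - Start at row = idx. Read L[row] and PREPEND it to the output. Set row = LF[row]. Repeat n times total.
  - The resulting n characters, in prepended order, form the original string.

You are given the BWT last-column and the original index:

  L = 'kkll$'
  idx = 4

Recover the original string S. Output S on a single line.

Answer: llkk$

Derivation:
LF mapping: 1 2 3 4 0
Walk LF starting at row 4, prepending L[row]:
  step 1: row=4, L[4]='$', prepend. Next row=LF[4]=0
  step 2: row=0, L[0]='k', prepend. Next row=LF[0]=1
  step 3: row=1, L[1]='k', prepend. Next row=LF[1]=2
  step 4: row=2, L[2]='l', prepend. Next row=LF[2]=3
  step 5: row=3, L[3]='l', prepend. Next row=LF[3]=4
Reversed output: llkk$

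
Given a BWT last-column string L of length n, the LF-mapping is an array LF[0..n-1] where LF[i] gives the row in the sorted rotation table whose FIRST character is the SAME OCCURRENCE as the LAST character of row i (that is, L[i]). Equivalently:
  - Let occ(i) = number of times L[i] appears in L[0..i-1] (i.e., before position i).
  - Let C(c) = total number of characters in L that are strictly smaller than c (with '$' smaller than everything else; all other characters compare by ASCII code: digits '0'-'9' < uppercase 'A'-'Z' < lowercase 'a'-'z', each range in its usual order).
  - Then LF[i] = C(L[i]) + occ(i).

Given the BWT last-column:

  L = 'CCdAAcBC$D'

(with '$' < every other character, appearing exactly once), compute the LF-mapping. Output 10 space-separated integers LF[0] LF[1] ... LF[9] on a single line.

Char counts: '$':1, 'A':2, 'B':1, 'C':3, 'D':1, 'c':1, 'd':1
C (first-col start): C('$')=0, C('A')=1, C('B')=3, C('C')=4, C('D')=7, C('c')=8, C('d')=9
L[0]='C': occ=0, LF[0]=C('C')+0=4+0=4
L[1]='C': occ=1, LF[1]=C('C')+1=4+1=5
L[2]='d': occ=0, LF[2]=C('d')+0=9+0=9
L[3]='A': occ=0, LF[3]=C('A')+0=1+0=1
L[4]='A': occ=1, LF[4]=C('A')+1=1+1=2
L[5]='c': occ=0, LF[5]=C('c')+0=8+0=8
L[6]='B': occ=0, LF[6]=C('B')+0=3+0=3
L[7]='C': occ=2, LF[7]=C('C')+2=4+2=6
L[8]='$': occ=0, LF[8]=C('$')+0=0+0=0
L[9]='D': occ=0, LF[9]=C('D')+0=7+0=7

Answer: 4 5 9 1 2 8 3 6 0 7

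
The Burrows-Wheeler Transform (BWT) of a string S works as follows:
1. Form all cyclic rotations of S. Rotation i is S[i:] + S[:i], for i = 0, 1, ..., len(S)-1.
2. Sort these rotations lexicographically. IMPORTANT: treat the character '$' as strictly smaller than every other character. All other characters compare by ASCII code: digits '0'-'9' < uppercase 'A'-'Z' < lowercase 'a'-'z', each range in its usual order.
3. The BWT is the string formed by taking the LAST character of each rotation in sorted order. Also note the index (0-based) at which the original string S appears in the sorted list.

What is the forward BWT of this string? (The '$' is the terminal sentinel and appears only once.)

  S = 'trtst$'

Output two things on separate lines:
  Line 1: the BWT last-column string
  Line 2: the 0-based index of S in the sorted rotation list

Answer: ttts$r
4

Derivation:
All 6 rotations (rotation i = S[i:]+S[:i]):
  rot[0] = trtst$
  rot[1] = rtst$t
  rot[2] = tst$tr
  rot[3] = st$trt
  rot[4] = t$trts
  rot[5] = $trtst
Sorted (with $ < everything):
  sorted[0] = $trtst  (last char: 't')
  sorted[1] = rtst$t  (last char: 't')
  sorted[2] = st$trt  (last char: 't')
  sorted[3] = t$trts  (last char: 's')
  sorted[4] = trtst$  (last char: '$')
  sorted[5] = tst$tr  (last char: 'r')
Last column: ttts$r
Original string S is at sorted index 4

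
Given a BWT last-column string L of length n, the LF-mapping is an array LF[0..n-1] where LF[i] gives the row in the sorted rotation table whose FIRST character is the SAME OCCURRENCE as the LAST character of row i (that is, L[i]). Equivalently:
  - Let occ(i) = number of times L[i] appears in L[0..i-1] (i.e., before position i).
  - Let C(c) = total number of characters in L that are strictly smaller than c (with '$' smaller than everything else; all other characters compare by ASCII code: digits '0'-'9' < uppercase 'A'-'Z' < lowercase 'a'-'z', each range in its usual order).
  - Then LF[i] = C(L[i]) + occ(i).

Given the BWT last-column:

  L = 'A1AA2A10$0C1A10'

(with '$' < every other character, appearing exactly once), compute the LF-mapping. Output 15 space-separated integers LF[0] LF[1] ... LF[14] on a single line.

Answer: 9 4 10 11 8 12 5 1 0 2 14 6 13 7 3

Derivation:
Char counts: '$':1, '0':3, '1':4, '2':1, 'A':5, 'C':1
C (first-col start): C('$')=0, C('0')=1, C('1')=4, C('2')=8, C('A')=9, C('C')=14
L[0]='A': occ=0, LF[0]=C('A')+0=9+0=9
L[1]='1': occ=0, LF[1]=C('1')+0=4+0=4
L[2]='A': occ=1, LF[2]=C('A')+1=9+1=10
L[3]='A': occ=2, LF[3]=C('A')+2=9+2=11
L[4]='2': occ=0, LF[4]=C('2')+0=8+0=8
L[5]='A': occ=3, LF[5]=C('A')+3=9+3=12
L[6]='1': occ=1, LF[6]=C('1')+1=4+1=5
L[7]='0': occ=0, LF[7]=C('0')+0=1+0=1
L[8]='$': occ=0, LF[8]=C('$')+0=0+0=0
L[9]='0': occ=1, LF[9]=C('0')+1=1+1=2
L[10]='C': occ=0, LF[10]=C('C')+0=14+0=14
L[11]='1': occ=2, LF[11]=C('1')+2=4+2=6
L[12]='A': occ=4, LF[12]=C('A')+4=9+4=13
L[13]='1': occ=3, LF[13]=C('1')+3=4+3=7
L[14]='0': occ=2, LF[14]=C('0')+2=1+2=3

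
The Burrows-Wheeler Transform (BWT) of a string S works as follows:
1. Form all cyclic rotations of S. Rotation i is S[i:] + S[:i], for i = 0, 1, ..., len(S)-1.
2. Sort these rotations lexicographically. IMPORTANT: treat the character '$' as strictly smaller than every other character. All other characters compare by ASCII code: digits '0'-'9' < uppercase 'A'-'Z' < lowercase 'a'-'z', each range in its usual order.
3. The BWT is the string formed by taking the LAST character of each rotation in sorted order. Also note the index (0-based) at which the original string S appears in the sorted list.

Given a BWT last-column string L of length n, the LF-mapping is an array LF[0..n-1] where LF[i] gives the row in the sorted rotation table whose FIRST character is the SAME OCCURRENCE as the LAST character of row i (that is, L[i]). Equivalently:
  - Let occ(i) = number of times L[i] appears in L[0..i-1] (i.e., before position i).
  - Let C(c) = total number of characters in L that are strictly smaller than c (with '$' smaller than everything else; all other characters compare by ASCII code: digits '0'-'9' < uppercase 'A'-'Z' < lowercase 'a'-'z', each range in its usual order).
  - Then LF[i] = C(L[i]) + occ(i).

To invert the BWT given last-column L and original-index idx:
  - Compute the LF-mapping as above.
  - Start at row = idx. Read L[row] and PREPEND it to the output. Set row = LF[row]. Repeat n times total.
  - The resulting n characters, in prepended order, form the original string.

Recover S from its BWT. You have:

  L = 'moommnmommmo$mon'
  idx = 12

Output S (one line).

LF mapping: 1 11 12 2 3 9 4 13 5 6 7 14 0 8 15 10
Walk LF starting at row 12, prepending L[row]:
  step 1: row=12, L[12]='$', prepend. Next row=LF[12]=0
  step 2: row=0, L[0]='m', prepend. Next row=LF[0]=1
  step 3: row=1, L[1]='o', prepend. Next row=LF[1]=11
  step 4: row=11, L[11]='o', prepend. Next row=LF[11]=14
  step 5: row=14, L[14]='o', prepend. Next row=LF[14]=15
  step 6: row=15, L[15]='n', prepend. Next row=LF[15]=10
  step 7: row=10, L[10]='m', prepend. Next row=LF[10]=7
  step 8: row=7, L[7]='o', prepend. Next row=LF[7]=13
  step 9: row=13, L[13]='m', prepend. Next row=LF[13]=8
  step 10: row=8, L[8]='m', prepend. Next row=LF[8]=5
  step 11: row=5, L[5]='n', prepend. Next row=LF[5]=9
  step 12: row=9, L[9]='m', prepend. Next row=LF[9]=6
  step 13: row=6, L[6]='m', prepend. Next row=LF[6]=4
  step 14: row=4, L[4]='m', prepend. Next row=LF[4]=3
  step 15: row=3, L[3]='m', prepend. Next row=LF[3]=2
  step 16: row=2, L[2]='o', prepend. Next row=LF[2]=12
Reversed output: ommmmnmmomnooom$

Answer: ommmmnmmomnooom$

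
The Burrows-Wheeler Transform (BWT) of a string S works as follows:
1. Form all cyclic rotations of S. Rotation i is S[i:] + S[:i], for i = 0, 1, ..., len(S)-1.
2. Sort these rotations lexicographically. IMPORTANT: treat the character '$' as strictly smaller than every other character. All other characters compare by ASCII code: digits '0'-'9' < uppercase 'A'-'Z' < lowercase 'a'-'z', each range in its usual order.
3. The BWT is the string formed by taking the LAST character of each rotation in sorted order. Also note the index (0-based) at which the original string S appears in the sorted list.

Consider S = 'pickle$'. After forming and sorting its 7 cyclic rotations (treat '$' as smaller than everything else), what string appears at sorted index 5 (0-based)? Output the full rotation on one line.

Answer: le$pick

Derivation:
All 7 rotations (rotation i = S[i:]+S[:i]):
  rot[0] = pickle$
  rot[1] = ickle$p
  rot[2] = ckle$pi
  rot[3] = kle$pic
  rot[4] = le$pick
  rot[5] = e$pickl
  rot[6] = $pickle
Sorted (with $ < everything):
  sorted[0] = $pickle
  sorted[1] = ckle$pi
  sorted[2] = e$pickl
  sorted[3] = ickle$p
  sorted[4] = kle$pic
  sorted[5] = le$pick
  sorted[6] = pickle$
sorted[5] = le$pick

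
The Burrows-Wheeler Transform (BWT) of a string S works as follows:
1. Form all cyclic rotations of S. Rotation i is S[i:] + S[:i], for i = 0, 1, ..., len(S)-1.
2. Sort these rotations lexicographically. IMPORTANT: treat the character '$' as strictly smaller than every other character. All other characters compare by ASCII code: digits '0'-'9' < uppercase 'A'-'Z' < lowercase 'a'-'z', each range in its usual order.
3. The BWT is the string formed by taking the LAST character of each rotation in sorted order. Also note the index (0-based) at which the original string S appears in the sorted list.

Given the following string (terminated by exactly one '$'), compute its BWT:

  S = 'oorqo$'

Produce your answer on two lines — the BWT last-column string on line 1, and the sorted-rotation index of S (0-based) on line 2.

Answer: oq$oro
2

Derivation:
All 6 rotations (rotation i = S[i:]+S[:i]):
  rot[0] = oorqo$
  rot[1] = orqo$o
  rot[2] = rqo$oo
  rot[3] = qo$oor
  rot[4] = o$oorq
  rot[5] = $oorqo
Sorted (with $ < everything):
  sorted[0] = $oorqo  (last char: 'o')
  sorted[1] = o$oorq  (last char: 'q')
  sorted[2] = oorqo$  (last char: '$')
  sorted[3] = orqo$o  (last char: 'o')
  sorted[4] = qo$oor  (last char: 'r')
  sorted[5] = rqo$oo  (last char: 'o')
Last column: oq$oro
Original string S is at sorted index 2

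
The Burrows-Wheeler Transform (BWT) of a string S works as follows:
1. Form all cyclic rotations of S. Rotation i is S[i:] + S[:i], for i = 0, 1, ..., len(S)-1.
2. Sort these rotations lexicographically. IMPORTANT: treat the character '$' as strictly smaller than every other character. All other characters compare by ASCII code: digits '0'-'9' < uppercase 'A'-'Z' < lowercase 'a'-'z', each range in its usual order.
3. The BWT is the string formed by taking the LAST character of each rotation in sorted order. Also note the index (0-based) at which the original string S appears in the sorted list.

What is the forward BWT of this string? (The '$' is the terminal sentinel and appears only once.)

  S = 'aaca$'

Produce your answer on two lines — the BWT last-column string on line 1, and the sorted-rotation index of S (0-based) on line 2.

All 5 rotations (rotation i = S[i:]+S[:i]):
  rot[0] = aaca$
  rot[1] = aca$a
  rot[2] = ca$aa
  rot[3] = a$aac
  rot[4] = $aaca
Sorted (with $ < everything):
  sorted[0] = $aaca  (last char: 'a')
  sorted[1] = a$aac  (last char: 'c')
  sorted[2] = aaca$  (last char: '$')
  sorted[3] = aca$a  (last char: 'a')
  sorted[4] = ca$aa  (last char: 'a')
Last column: ac$aa
Original string S is at sorted index 2

Answer: ac$aa
2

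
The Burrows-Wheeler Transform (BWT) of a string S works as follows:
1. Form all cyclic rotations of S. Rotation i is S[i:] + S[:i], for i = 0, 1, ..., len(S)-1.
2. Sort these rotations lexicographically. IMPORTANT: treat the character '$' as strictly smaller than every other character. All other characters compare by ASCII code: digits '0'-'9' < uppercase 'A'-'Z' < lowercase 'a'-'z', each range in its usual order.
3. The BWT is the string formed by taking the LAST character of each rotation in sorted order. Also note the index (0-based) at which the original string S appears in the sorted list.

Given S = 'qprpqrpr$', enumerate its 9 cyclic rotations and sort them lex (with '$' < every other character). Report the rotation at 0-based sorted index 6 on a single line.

Answer: r$qprpqrp

Derivation:
All 9 rotations (rotation i = S[i:]+S[:i]):
  rot[0] = qprpqrpr$
  rot[1] = prpqrpr$q
  rot[2] = rpqrpr$qp
  rot[3] = pqrpr$qpr
  rot[4] = qrpr$qprp
  rot[5] = rpr$qprpq
  rot[6] = pr$qprpqr
  rot[7] = r$qprpqrp
  rot[8] = $qprpqrpr
Sorted (with $ < everything):
  sorted[0] = $qprpqrpr
  sorted[1] = pqrpr$qpr
  sorted[2] = pr$qprpqr
  sorted[3] = prpqrpr$q
  sorted[4] = qprpqrpr$
  sorted[5] = qrpr$qprp
  sorted[6] = r$qprpqrp
  sorted[7] = rpqrpr$qp
  sorted[8] = rpr$qprpq
sorted[6] = r$qprpqrp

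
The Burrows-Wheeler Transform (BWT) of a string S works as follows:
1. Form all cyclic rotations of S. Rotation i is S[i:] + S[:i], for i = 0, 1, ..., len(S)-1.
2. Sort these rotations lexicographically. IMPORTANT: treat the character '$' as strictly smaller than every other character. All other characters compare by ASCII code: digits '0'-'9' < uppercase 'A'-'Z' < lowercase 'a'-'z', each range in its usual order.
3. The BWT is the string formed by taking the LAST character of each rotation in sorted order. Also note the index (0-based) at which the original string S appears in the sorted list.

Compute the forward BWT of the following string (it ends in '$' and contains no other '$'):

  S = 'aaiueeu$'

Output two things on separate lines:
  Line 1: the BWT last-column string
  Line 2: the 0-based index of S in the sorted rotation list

All 8 rotations (rotation i = S[i:]+S[:i]):
  rot[0] = aaiueeu$
  rot[1] = aiueeu$a
  rot[2] = iueeu$aa
  rot[3] = ueeu$aai
  rot[4] = eeu$aaiu
  rot[5] = eu$aaiue
  rot[6] = u$aaiuee
  rot[7] = $aaiueeu
Sorted (with $ < everything):
  sorted[0] = $aaiueeu  (last char: 'u')
  sorted[1] = aaiueeu$  (last char: '$')
  sorted[2] = aiueeu$a  (last char: 'a')
  sorted[3] = eeu$aaiu  (last char: 'u')
  sorted[4] = eu$aaiue  (last char: 'e')
  sorted[5] = iueeu$aa  (last char: 'a')
  sorted[6] = u$aaiuee  (last char: 'e')
  sorted[7] = ueeu$aai  (last char: 'i')
Last column: u$aueaei
Original string S is at sorted index 1

Answer: u$aueaei
1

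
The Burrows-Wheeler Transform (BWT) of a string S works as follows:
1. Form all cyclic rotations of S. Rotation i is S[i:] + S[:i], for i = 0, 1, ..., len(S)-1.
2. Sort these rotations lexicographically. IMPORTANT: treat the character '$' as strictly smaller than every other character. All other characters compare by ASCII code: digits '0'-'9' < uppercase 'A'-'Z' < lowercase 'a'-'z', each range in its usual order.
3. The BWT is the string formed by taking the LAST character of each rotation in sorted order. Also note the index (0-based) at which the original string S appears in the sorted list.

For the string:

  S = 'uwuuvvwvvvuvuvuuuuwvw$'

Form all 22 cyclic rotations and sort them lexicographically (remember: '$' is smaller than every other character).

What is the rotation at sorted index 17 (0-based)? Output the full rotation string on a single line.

All 22 rotations (rotation i = S[i:]+S[:i]):
  rot[0] = uwuuvvwvvvuvuvuuuuwvw$
  rot[1] = wuuvvwvvvuvuvuuuuwvw$u
  rot[2] = uuvvwvvvuvuvuuuuwvw$uw
  rot[3] = uvvwvvvuvuvuuuuwvw$uwu
  rot[4] = vvwvvvuvuvuuuuwvw$uwuu
  rot[5] = vwvvvuvuvuuuuwvw$uwuuv
  rot[6] = wvvvuvuvuuuuwvw$uwuuvv
  rot[7] = vvvuvuvuuuuwvw$uwuuvvw
  rot[8] = vvuvuvuuuuwvw$uwuuvvwv
  rot[9] = vuvuvuuuuwvw$uwuuvvwvv
  rot[10] = uvuvuuuuwvw$uwuuvvwvvv
  rot[11] = vuvuuuuwvw$uwuuvvwvvvu
  rot[12] = uvuuuuwvw$uwuuvvwvvvuv
  rot[13] = vuuuuwvw$uwuuvvwvvvuvu
  rot[14] = uuuuwvw$uwuuvvwvvvuvuv
  rot[15] = uuuwvw$uwuuvvwvvvuvuvu
  rot[16] = uuwvw$uwuuvvwvvvuvuvuu
  rot[17] = uwvw$uwuuvvwvvvuvuvuuu
  rot[18] = wvw$uwuuvvwvvvuvuvuuuu
  rot[19] = vw$uwuuvvwvvvuvuvuuuuw
  rot[20] = w$uwuuvvwvvvuvuvuuuuwv
  rot[21] = $uwuuvvwvvvuvuvuuuuwvw
Sorted (with $ < everything):
  sorted[0] = $uwuuvvwvvvuvuvuuuuwvw
  sorted[1] = uuuuwvw$uwuuvvwvvvuvuv
  sorted[2] = uuuwvw$uwuuvvwvvvuvuvu
  sorted[3] = uuvvwvvvuvuvuuuuwvw$uw
  sorted[4] = uuwvw$uwuuvvwvvvuvuvuu
  sorted[5] = uvuuuuwvw$uwuuvvwvvvuv
  sorted[6] = uvuvuuuuwvw$uwuuvvwvvv
  sorted[7] = uvvwvvvuvuvuuuuwvw$uwu
  sorted[8] = uwuuvvwvvvuvuvuuuuwvw$
  sorted[9] = uwvw$uwuuvvwvvvuvuvuuu
  sorted[10] = vuuuuwvw$uwuuvvwvvvuvu
  sorted[11] = vuvuuuuwvw$uwuuvvwvvvu
  sorted[12] = vuvuvuuuuwvw$uwuuvvwvv
  sorted[13] = vvuvuvuuuuwvw$uwuuvvwv
  sorted[14] = vvvuvuvuuuuwvw$uwuuvvw
  sorted[15] = vvwvvvuvuvuuuuwvw$uwuu
  sorted[16] = vw$uwuuvvwvvvuvuvuuuuw
  sorted[17] = vwvvvuvuvuuuuwvw$uwuuv
  sorted[18] = w$uwuuvvwvvvuvuvuuuuwv
  sorted[19] = wuuvvwvvvuvuvuuuuwvw$u
  sorted[20] = wvvvuvuvuuuuwvw$uwuuvv
  sorted[21] = wvw$uwuuvvwvvvuvuvuuuu
sorted[17] = vwvvvuvuvuuuuwvw$uwuuv

Answer: vwvvvuvuvuuuuwvw$uwuuv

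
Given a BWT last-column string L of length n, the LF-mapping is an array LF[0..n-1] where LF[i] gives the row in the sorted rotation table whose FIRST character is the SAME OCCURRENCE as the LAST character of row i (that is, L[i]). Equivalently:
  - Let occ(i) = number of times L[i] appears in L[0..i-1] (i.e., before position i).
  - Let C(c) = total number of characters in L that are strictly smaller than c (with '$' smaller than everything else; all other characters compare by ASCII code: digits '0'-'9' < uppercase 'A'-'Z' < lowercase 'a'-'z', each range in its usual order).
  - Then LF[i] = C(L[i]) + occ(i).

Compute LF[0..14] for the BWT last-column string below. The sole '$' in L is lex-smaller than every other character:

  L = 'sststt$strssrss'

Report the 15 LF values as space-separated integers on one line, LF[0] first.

Char counts: '$':1, 'r':2, 's':8, 't':4
C (first-col start): C('$')=0, C('r')=1, C('s')=3, C('t')=11
L[0]='s': occ=0, LF[0]=C('s')+0=3+0=3
L[1]='s': occ=1, LF[1]=C('s')+1=3+1=4
L[2]='t': occ=0, LF[2]=C('t')+0=11+0=11
L[3]='s': occ=2, LF[3]=C('s')+2=3+2=5
L[4]='t': occ=1, LF[4]=C('t')+1=11+1=12
L[5]='t': occ=2, LF[5]=C('t')+2=11+2=13
L[6]='$': occ=0, LF[6]=C('$')+0=0+0=0
L[7]='s': occ=3, LF[7]=C('s')+3=3+3=6
L[8]='t': occ=3, LF[8]=C('t')+3=11+3=14
L[9]='r': occ=0, LF[9]=C('r')+0=1+0=1
L[10]='s': occ=4, LF[10]=C('s')+4=3+4=7
L[11]='s': occ=5, LF[11]=C('s')+5=3+5=8
L[12]='r': occ=1, LF[12]=C('r')+1=1+1=2
L[13]='s': occ=6, LF[13]=C('s')+6=3+6=9
L[14]='s': occ=7, LF[14]=C('s')+7=3+7=10

Answer: 3 4 11 5 12 13 0 6 14 1 7 8 2 9 10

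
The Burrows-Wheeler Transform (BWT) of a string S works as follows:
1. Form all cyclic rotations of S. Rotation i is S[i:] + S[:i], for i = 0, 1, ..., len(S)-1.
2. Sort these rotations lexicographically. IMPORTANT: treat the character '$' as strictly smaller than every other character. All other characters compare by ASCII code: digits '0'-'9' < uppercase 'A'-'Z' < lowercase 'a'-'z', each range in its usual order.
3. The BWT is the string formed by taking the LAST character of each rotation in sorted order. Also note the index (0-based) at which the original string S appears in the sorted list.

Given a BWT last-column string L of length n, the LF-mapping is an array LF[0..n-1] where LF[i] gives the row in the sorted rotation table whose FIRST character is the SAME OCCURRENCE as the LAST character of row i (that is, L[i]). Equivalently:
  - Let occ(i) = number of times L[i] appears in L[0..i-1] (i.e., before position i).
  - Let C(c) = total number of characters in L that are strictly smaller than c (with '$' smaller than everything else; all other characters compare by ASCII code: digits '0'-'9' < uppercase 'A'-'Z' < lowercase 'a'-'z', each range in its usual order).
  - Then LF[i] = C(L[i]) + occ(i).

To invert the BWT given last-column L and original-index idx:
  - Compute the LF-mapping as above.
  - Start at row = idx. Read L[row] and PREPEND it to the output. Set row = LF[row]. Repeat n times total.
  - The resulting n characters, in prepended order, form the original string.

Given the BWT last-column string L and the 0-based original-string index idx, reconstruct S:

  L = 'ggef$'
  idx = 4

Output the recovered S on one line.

LF mapping: 3 4 1 2 0
Walk LF starting at row 4, prepending L[row]:
  step 1: row=4, L[4]='$', prepend. Next row=LF[4]=0
  step 2: row=0, L[0]='g', prepend. Next row=LF[0]=3
  step 3: row=3, L[3]='f', prepend. Next row=LF[3]=2
  step 4: row=2, L[2]='e', prepend. Next row=LF[2]=1
  step 5: row=1, L[1]='g', prepend. Next row=LF[1]=4
Reversed output: gefg$

Answer: gefg$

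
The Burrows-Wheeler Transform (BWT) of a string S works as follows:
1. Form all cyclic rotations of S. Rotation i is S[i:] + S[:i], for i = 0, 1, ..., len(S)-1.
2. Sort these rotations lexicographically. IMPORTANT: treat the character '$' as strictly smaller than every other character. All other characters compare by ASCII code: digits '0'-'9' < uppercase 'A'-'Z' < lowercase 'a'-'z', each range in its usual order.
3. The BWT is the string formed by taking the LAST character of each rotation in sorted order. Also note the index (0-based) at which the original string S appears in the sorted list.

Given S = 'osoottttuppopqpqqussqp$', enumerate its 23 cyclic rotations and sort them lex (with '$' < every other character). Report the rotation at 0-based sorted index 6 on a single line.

Answer: popqpqqussqp$osoottttup

Derivation:
All 23 rotations (rotation i = S[i:]+S[:i]):
  rot[0] = osoottttuppopqpqqussqp$
  rot[1] = soottttuppopqpqqussqp$o
  rot[2] = oottttuppopqpqqussqp$os
  rot[3] = ottttuppopqpqqussqp$oso
  rot[4] = ttttuppopqpqqussqp$osoo
  rot[5] = tttuppopqpqqussqp$osoot
  rot[6] = ttuppopqpqqussqp$osoott
  rot[7] = tuppopqpqqussqp$osoottt
  rot[8] = uppopqpqqussqp$osootttt
  rot[9] = ppopqpqqussqp$osoottttu
  rot[10] = popqpqqussqp$osoottttup
  rot[11] = opqpqqussqp$osoottttupp
  rot[12] = pqpqqussqp$osoottttuppo
  rot[13] = qpqqussqp$osoottttuppop
  rot[14] = pqqussqp$osoottttuppopq
  rot[15] = qqussqp$osoottttuppopqp
  rot[16] = qussqp$osoottttuppopqpq
  rot[17] = ussqp$osoottttuppopqpqq
  rot[18] = ssqp$osoottttuppopqpqqu
  rot[19] = sqp$osoottttuppopqpqqus
  rot[20] = qp$osoottttuppopqpqquss
  rot[21] = p$osoottttuppopqpqqussq
  rot[22] = $osoottttuppopqpqqussqp
Sorted (with $ < everything):
  sorted[0] = $osoottttuppopqpqqussqp
  sorted[1] = oottttuppopqpqqussqp$os
  sorted[2] = opqpqqussqp$osoottttupp
  sorted[3] = osoottttuppopqpqqussqp$
  sorted[4] = ottttuppopqpqqussqp$oso
  sorted[5] = p$osoottttuppopqpqqussq
  sorted[6] = popqpqqussqp$osoottttup
  sorted[7] = ppopqpqqussqp$osoottttu
  sorted[8] = pqpqqussqp$osoottttuppo
  sorted[9] = pqqussqp$osoottttuppopq
  sorted[10] = qp$osoottttuppopqpqquss
  sorted[11] = qpqqussqp$osoottttuppop
  sorted[12] = qqussqp$osoottttuppopqp
  sorted[13] = qussqp$osoottttuppopqpq
  sorted[14] = soottttuppopqpqqussqp$o
  sorted[15] = sqp$osoottttuppopqpqqus
  sorted[16] = ssqp$osoottttuppopqpqqu
  sorted[17] = ttttuppopqpqqussqp$osoo
  sorted[18] = tttuppopqpqqussqp$osoot
  sorted[19] = ttuppopqpqqussqp$osoott
  sorted[20] = tuppopqpqqussqp$osoottt
  sorted[21] = uppopqpqqussqp$osootttt
  sorted[22] = ussqp$osoottttuppopqpqq
sorted[6] = popqpqqussqp$osoottttup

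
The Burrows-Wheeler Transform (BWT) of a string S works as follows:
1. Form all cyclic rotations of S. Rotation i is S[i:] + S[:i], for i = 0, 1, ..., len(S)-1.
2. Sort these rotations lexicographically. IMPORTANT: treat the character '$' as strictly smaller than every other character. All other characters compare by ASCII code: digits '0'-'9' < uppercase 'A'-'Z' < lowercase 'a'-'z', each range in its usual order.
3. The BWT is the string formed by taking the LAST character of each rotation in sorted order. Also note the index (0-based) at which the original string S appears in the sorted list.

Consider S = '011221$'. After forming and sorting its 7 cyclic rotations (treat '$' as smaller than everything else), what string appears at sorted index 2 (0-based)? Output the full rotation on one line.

Answer: 1$01122

Derivation:
All 7 rotations (rotation i = S[i:]+S[:i]):
  rot[0] = 011221$
  rot[1] = 11221$0
  rot[2] = 1221$01
  rot[3] = 221$011
  rot[4] = 21$0112
  rot[5] = 1$01122
  rot[6] = $011221
Sorted (with $ < everything):
  sorted[0] = $011221
  sorted[1] = 011221$
  sorted[2] = 1$01122
  sorted[3] = 11221$0
  sorted[4] = 1221$01
  sorted[5] = 21$0112
  sorted[6] = 221$011
sorted[2] = 1$01122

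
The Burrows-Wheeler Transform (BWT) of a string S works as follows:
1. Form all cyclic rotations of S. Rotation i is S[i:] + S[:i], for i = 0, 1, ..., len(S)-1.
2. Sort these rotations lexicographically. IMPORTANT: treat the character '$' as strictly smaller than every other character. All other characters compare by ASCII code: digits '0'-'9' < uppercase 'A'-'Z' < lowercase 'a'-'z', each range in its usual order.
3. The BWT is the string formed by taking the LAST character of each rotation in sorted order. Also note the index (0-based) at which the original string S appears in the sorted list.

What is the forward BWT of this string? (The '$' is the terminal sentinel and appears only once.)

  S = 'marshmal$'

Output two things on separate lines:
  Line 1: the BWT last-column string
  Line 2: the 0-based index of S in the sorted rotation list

All 9 rotations (rotation i = S[i:]+S[:i]):
  rot[0] = marshmal$
  rot[1] = arshmal$m
  rot[2] = rshmal$ma
  rot[3] = shmal$mar
  rot[4] = hmal$mars
  rot[5] = mal$marsh
  rot[6] = al$marshm
  rot[7] = l$marshma
  rot[8] = $marshmal
Sorted (with $ < everything):
  sorted[0] = $marshmal  (last char: 'l')
  sorted[1] = al$marshm  (last char: 'm')
  sorted[2] = arshmal$m  (last char: 'm')
  sorted[3] = hmal$mars  (last char: 's')
  sorted[4] = l$marshma  (last char: 'a')
  sorted[5] = mal$marsh  (last char: 'h')
  sorted[6] = marshmal$  (last char: '$')
  sorted[7] = rshmal$ma  (last char: 'a')
  sorted[8] = shmal$mar  (last char: 'r')
Last column: lmmsah$ar
Original string S is at sorted index 6

Answer: lmmsah$ar
6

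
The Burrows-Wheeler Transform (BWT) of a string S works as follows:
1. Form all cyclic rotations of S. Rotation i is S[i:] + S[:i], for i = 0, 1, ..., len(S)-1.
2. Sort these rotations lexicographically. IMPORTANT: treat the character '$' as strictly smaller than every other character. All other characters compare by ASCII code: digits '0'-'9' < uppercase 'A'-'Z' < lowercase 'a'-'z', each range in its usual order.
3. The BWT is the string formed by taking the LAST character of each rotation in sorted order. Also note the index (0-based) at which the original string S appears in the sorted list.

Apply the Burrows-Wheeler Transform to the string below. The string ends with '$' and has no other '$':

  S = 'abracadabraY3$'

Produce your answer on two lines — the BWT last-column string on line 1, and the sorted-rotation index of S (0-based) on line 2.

Answer: 3Yard$rcaaaabb
5

Derivation:
All 14 rotations (rotation i = S[i:]+S[:i]):
  rot[0] = abracadabraY3$
  rot[1] = bracadabraY3$a
  rot[2] = racadabraY3$ab
  rot[3] = acadabraY3$abr
  rot[4] = cadabraY3$abra
  rot[5] = adabraY3$abrac
  rot[6] = dabraY3$abraca
  rot[7] = abraY3$abracad
  rot[8] = braY3$abracada
  rot[9] = raY3$abracadab
  rot[10] = aY3$abracadabr
  rot[11] = Y3$abracadabra
  rot[12] = 3$abracadabraY
  rot[13] = $abracadabraY3
Sorted (with $ < everything):
  sorted[0] = $abracadabraY3  (last char: '3')
  sorted[1] = 3$abracadabraY  (last char: 'Y')
  sorted[2] = Y3$abracadabra  (last char: 'a')
  sorted[3] = aY3$abracadabr  (last char: 'r')
  sorted[4] = abraY3$abracad  (last char: 'd')
  sorted[5] = abracadabraY3$  (last char: '$')
  sorted[6] = acadabraY3$abr  (last char: 'r')
  sorted[7] = adabraY3$abrac  (last char: 'c')
  sorted[8] = braY3$abracada  (last char: 'a')
  sorted[9] = bracadabraY3$a  (last char: 'a')
  sorted[10] = cadabraY3$abra  (last char: 'a')
  sorted[11] = dabraY3$abraca  (last char: 'a')
  sorted[12] = raY3$abracadab  (last char: 'b')
  sorted[13] = racadabraY3$ab  (last char: 'b')
Last column: 3Yard$rcaaaabb
Original string S is at sorted index 5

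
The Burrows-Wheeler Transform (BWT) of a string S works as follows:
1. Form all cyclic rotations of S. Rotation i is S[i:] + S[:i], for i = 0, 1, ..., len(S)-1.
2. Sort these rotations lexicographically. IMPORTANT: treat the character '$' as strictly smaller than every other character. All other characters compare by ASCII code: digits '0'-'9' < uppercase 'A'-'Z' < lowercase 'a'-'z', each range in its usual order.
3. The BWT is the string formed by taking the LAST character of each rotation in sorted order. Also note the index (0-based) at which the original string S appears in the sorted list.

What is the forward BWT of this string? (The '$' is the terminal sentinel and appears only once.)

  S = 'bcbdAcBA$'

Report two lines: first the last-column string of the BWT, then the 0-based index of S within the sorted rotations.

All 9 rotations (rotation i = S[i:]+S[:i]):
  rot[0] = bcbdAcBA$
  rot[1] = cbdAcBA$b
  rot[2] = bdAcBA$bc
  rot[3] = dAcBA$bcb
  rot[4] = AcBA$bcbd
  rot[5] = cBA$bcbdA
  rot[6] = BA$bcbdAc
  rot[7] = A$bcbdAcB
  rot[8] = $bcbdAcBA
Sorted (with $ < everything):
  sorted[0] = $bcbdAcBA  (last char: 'A')
  sorted[1] = A$bcbdAcB  (last char: 'B')
  sorted[2] = AcBA$bcbd  (last char: 'd')
  sorted[3] = BA$bcbdAc  (last char: 'c')
  sorted[4] = bcbdAcBA$  (last char: '$')
  sorted[5] = bdAcBA$bc  (last char: 'c')
  sorted[6] = cBA$bcbdA  (last char: 'A')
  sorted[7] = cbdAcBA$b  (last char: 'b')
  sorted[8] = dAcBA$bcb  (last char: 'b')
Last column: ABdc$cAbb
Original string S is at sorted index 4

Answer: ABdc$cAbb
4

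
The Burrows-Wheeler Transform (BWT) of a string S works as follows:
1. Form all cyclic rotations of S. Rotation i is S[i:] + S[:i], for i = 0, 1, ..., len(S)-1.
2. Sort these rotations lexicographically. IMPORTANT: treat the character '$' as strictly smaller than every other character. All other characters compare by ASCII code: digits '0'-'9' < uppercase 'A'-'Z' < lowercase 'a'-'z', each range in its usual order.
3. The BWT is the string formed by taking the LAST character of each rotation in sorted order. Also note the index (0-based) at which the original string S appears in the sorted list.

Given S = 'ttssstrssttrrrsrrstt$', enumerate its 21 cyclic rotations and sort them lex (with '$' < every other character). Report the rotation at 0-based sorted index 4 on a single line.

Answer: rsrrstt$ttssstrssttrr

Derivation:
All 21 rotations (rotation i = S[i:]+S[:i]):
  rot[0] = ttssstrssttrrrsrrstt$
  rot[1] = tssstrssttrrrsrrstt$t
  rot[2] = ssstrssttrrrsrrstt$tt
  rot[3] = sstrssttrrrsrrstt$tts
  rot[4] = strssttrrrsrrstt$ttss
  rot[5] = trssttrrrsrrstt$ttsss
  rot[6] = rssttrrrsrrstt$ttssst
  rot[7] = ssttrrrsrrstt$ttssstr
  rot[8] = sttrrrsrrstt$ttssstrs
  rot[9] = ttrrrsrrstt$ttssstrss
  rot[10] = trrrsrrstt$ttssstrsst
  rot[11] = rrrsrrstt$ttssstrsstt
  rot[12] = rrsrrstt$ttssstrssttr
  rot[13] = rsrrstt$ttssstrssttrr
  rot[14] = srrstt$ttssstrssttrrr
  rot[15] = rrstt$ttssstrssttrrrs
  rot[16] = rstt$ttssstrssttrrrsr
  rot[17] = stt$ttssstrssttrrrsrr
  rot[18] = tt$ttssstrssttrrrsrrs
  rot[19] = t$ttssstrssttrrrsrrst
  rot[20] = $ttssstrssttrrrsrrstt
Sorted (with $ < everything):
  sorted[0] = $ttssstrssttrrrsrrstt
  sorted[1] = rrrsrrstt$ttssstrsstt
  sorted[2] = rrsrrstt$ttssstrssttr
  sorted[3] = rrstt$ttssstrssttrrrs
  sorted[4] = rsrrstt$ttssstrssttrr
  sorted[5] = rssttrrrsrrstt$ttssst
  sorted[6] = rstt$ttssstrssttrrrsr
  sorted[7] = srrstt$ttssstrssttrrr
  sorted[8] = ssstrssttrrrsrrstt$tt
  sorted[9] = sstrssttrrrsrrstt$tts
  sorted[10] = ssttrrrsrrstt$ttssstr
  sorted[11] = strssttrrrsrrstt$ttss
  sorted[12] = stt$ttssstrssttrrrsrr
  sorted[13] = sttrrrsrrstt$ttssstrs
  sorted[14] = t$ttssstrssttrrrsrrst
  sorted[15] = trrrsrrstt$ttssstrsst
  sorted[16] = trssttrrrsrrstt$ttsss
  sorted[17] = tssstrssttrrrsrrstt$t
  sorted[18] = tt$ttssstrssttrrrsrrs
  sorted[19] = ttrrrsrrstt$ttssstrss
  sorted[20] = ttssstrssttrrrsrrstt$
sorted[4] = rsrrstt$ttssstrssttrr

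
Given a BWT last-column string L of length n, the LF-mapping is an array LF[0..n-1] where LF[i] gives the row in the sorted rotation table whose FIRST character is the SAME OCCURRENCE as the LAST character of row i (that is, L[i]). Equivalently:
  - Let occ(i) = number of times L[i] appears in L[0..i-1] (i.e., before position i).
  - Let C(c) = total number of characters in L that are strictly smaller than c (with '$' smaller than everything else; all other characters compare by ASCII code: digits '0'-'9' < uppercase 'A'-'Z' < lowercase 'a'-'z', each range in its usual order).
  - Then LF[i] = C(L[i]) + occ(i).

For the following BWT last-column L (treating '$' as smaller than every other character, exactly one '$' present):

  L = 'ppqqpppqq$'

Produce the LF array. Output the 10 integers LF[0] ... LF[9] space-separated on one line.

Answer: 1 2 6 7 3 4 5 8 9 0

Derivation:
Char counts: '$':1, 'p':5, 'q':4
C (first-col start): C('$')=0, C('p')=1, C('q')=6
L[0]='p': occ=0, LF[0]=C('p')+0=1+0=1
L[1]='p': occ=1, LF[1]=C('p')+1=1+1=2
L[2]='q': occ=0, LF[2]=C('q')+0=6+0=6
L[3]='q': occ=1, LF[3]=C('q')+1=6+1=7
L[4]='p': occ=2, LF[4]=C('p')+2=1+2=3
L[5]='p': occ=3, LF[5]=C('p')+3=1+3=4
L[6]='p': occ=4, LF[6]=C('p')+4=1+4=5
L[7]='q': occ=2, LF[7]=C('q')+2=6+2=8
L[8]='q': occ=3, LF[8]=C('q')+3=6+3=9
L[9]='$': occ=0, LF[9]=C('$')+0=0+0=0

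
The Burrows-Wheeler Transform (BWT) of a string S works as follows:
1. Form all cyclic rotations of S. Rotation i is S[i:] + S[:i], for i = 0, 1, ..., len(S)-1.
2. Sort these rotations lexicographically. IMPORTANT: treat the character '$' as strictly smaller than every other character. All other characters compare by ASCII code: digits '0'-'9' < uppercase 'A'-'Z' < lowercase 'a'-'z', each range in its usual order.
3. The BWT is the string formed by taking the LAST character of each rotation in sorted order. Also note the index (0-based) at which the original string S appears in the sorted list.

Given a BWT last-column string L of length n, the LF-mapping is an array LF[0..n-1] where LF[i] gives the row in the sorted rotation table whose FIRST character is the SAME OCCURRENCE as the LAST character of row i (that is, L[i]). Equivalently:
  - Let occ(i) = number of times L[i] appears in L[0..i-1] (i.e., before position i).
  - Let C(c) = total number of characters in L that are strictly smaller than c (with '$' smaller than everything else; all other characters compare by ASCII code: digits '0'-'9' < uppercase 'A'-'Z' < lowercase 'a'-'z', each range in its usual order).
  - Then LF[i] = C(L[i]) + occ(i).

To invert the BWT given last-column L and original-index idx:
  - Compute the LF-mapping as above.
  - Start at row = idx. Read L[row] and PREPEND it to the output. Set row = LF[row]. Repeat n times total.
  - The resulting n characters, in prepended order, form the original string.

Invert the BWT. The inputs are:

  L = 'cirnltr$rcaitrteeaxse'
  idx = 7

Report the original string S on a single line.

Answer: extraterrestrialcinc$

Derivation:
LF mapping: 3 8 12 11 10 17 13 0 14 4 1 9 18 15 19 5 6 2 20 16 7
Walk LF starting at row 7, prepending L[row]:
  step 1: row=7, L[7]='$', prepend. Next row=LF[7]=0
  step 2: row=0, L[0]='c', prepend. Next row=LF[0]=3
  step 3: row=3, L[3]='n', prepend. Next row=LF[3]=11
  step 4: row=11, L[11]='i', prepend. Next row=LF[11]=9
  step 5: row=9, L[9]='c', prepend. Next row=LF[9]=4
  step 6: row=4, L[4]='l', prepend. Next row=LF[4]=10
  step 7: row=10, L[10]='a', prepend. Next row=LF[10]=1
  step 8: row=1, L[1]='i', prepend. Next row=LF[1]=8
  step 9: row=8, L[8]='r', prepend. Next row=LF[8]=14
  step 10: row=14, L[14]='t', prepend. Next row=LF[14]=19
  step 11: row=19, L[19]='s', prepend. Next row=LF[19]=16
  step 12: row=16, L[16]='e', prepend. Next row=LF[16]=6
  step 13: row=6, L[6]='r', prepend. Next row=LF[6]=13
  step 14: row=13, L[13]='r', prepend. Next row=LF[13]=15
  step 15: row=15, L[15]='e', prepend. Next row=LF[15]=5
  step 16: row=5, L[5]='t', prepend. Next row=LF[5]=17
  step 17: row=17, L[17]='a', prepend. Next row=LF[17]=2
  step 18: row=2, L[2]='r', prepend. Next row=LF[2]=12
  step 19: row=12, L[12]='t', prepend. Next row=LF[12]=18
  step 20: row=18, L[18]='x', prepend. Next row=LF[18]=20
  step 21: row=20, L[20]='e', prepend. Next row=LF[20]=7
Reversed output: extraterrestrialcinc$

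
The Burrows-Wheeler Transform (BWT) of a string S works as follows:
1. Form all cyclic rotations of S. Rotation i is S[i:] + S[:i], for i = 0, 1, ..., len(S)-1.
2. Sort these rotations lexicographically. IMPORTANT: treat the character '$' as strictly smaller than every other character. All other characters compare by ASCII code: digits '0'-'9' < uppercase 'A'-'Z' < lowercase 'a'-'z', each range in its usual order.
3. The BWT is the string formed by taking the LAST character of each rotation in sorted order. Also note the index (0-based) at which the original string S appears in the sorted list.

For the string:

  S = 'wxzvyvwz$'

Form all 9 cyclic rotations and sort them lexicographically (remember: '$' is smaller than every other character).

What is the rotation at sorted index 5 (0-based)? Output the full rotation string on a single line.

Answer: xzvyvwz$w

Derivation:
All 9 rotations (rotation i = S[i:]+S[:i]):
  rot[0] = wxzvyvwz$
  rot[1] = xzvyvwz$w
  rot[2] = zvyvwz$wx
  rot[3] = vyvwz$wxz
  rot[4] = yvwz$wxzv
  rot[5] = vwz$wxzvy
  rot[6] = wz$wxzvyv
  rot[7] = z$wxzvyvw
  rot[8] = $wxzvyvwz
Sorted (with $ < everything):
  sorted[0] = $wxzvyvwz
  sorted[1] = vwz$wxzvy
  sorted[2] = vyvwz$wxz
  sorted[3] = wxzvyvwz$
  sorted[4] = wz$wxzvyv
  sorted[5] = xzvyvwz$w
  sorted[6] = yvwz$wxzv
  sorted[7] = z$wxzvyvw
  sorted[8] = zvyvwz$wx
sorted[5] = xzvyvwz$w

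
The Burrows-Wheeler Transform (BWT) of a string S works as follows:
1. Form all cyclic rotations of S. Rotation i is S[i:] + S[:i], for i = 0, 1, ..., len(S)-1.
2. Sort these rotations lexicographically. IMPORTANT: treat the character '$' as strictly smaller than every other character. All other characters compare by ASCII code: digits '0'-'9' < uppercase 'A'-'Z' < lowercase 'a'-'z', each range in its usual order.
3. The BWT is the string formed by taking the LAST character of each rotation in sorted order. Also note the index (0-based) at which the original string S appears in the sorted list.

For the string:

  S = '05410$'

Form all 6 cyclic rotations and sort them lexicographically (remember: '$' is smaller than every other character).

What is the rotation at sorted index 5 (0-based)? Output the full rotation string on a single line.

All 6 rotations (rotation i = S[i:]+S[:i]):
  rot[0] = 05410$
  rot[1] = 5410$0
  rot[2] = 410$05
  rot[3] = 10$054
  rot[4] = 0$0541
  rot[5] = $05410
Sorted (with $ < everything):
  sorted[0] = $05410
  sorted[1] = 0$0541
  sorted[2] = 05410$
  sorted[3] = 10$054
  sorted[4] = 410$05
  sorted[5] = 5410$0
sorted[5] = 5410$0

Answer: 5410$0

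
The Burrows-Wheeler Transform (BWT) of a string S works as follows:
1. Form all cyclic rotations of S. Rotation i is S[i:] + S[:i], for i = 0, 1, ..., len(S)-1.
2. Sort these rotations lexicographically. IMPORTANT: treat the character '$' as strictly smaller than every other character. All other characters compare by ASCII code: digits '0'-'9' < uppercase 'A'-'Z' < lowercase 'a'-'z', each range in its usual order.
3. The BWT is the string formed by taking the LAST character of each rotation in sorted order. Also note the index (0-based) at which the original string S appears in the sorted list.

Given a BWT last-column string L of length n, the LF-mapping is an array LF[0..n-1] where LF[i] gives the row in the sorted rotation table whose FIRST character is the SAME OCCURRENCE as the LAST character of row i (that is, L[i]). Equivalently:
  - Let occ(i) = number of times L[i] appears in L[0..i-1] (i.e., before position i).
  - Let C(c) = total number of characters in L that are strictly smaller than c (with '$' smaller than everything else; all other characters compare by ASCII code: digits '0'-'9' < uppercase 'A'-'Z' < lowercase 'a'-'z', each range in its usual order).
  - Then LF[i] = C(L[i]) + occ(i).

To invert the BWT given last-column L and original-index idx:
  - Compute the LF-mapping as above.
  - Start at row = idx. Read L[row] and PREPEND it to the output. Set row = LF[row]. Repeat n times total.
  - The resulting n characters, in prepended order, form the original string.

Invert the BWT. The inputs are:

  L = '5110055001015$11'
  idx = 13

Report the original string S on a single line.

LF mapping: 12 6 7 1 2 13 14 3 4 8 5 9 15 0 10 11
Walk LF starting at row 13, prepending L[row]:
  step 1: row=13, L[13]='$', prepend. Next row=LF[13]=0
  step 2: row=0, L[0]='5', prepend. Next row=LF[0]=12
  step 3: row=12, L[12]='5', prepend. Next row=LF[12]=15
  step 4: row=15, L[15]='1', prepend. Next row=LF[15]=11
  step 5: row=11, L[11]='1', prepend. Next row=LF[11]=9
  step 6: row=9, L[9]='1', prepend. Next row=LF[9]=8
  step 7: row=8, L[8]='0', prepend. Next row=LF[8]=4
  step 8: row=4, L[4]='0', prepend. Next row=LF[4]=2
  step 9: row=2, L[2]='1', prepend. Next row=LF[2]=7
  step 10: row=7, L[7]='0', prepend. Next row=LF[7]=3
  step 11: row=3, L[3]='0', prepend. Next row=LF[3]=1
  step 12: row=1, L[1]='1', prepend. Next row=LF[1]=6
  step 13: row=6, L[6]='5', prepend. Next row=LF[6]=14
  step 14: row=14, L[14]='1', prepend. Next row=LF[14]=10
  step 15: row=10, L[10]='0', prepend. Next row=LF[10]=5
  step 16: row=5, L[5]='5', prepend. Next row=LF[5]=13
Reversed output: 501510010011155$

Answer: 501510010011155$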